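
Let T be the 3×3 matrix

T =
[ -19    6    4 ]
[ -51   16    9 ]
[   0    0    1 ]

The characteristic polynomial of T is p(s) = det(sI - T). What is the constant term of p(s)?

-2

p(s) = s^3 + 2s^2 - s - 2.
The constant term is -2.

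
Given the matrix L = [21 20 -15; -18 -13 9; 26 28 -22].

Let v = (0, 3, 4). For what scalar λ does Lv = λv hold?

Compute Lv: L·(0, 3, 4) = (0, -3, -4).
Since Lv = λv, compare component 2: -3 = λ·3, so λ = -1.

-1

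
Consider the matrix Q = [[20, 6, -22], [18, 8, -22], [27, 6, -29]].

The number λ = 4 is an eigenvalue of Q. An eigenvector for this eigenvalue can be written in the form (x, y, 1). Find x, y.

We need (Q - 4I)v = 0.
Q - 4I = [[16, 6, -22], [18, 4, -22], [27, 6, -33]].
Row 1: (16)·x + (6)·y + (-22)·1 = 0
Row 2: (18)·x + (4)·y + (-22)·1 = 0
Row 3: (27)·x + (6)·y + (-33)·1 = 0
Solving gives x = 1, y = 1.
Check: Q·(1, 1, 1) = (4, 4, 4) = 4·(1, 1, 1).

1, 1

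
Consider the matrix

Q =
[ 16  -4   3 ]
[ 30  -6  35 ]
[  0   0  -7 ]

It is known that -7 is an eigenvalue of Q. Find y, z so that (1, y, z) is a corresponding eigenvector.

We need (Q + 7I)v = 0.
Q + 7I = [[23, -4, 3], [30, 1, 35], [0, 0, 0]].
Row 1: (23)·1 + (-4)·y + (3)·z = 0
Row 2: (30)·1 + (1)·y + (35)·z = 0
Row 3: (0)·1 + (0)·y + (0)·z = 0
Solving gives y = 5, z = -1.
Check: Q·(1, 5, -1) = (-7, -35, 7) = -7·(1, 5, -1).

5, -1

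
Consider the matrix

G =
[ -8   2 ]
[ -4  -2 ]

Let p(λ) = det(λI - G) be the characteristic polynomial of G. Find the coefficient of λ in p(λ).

The coefficient of λ of det(λI - G) is −trace(G).
trace(G) = (-8) + (-2) = -10, so the coefficient is 10.

10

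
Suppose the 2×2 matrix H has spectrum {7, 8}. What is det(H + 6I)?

182

If H has eigenvalues 7, 8, then H + 6I has eigenvalues 13, 14.
det(H + 6I) = (13) · (14) = 182.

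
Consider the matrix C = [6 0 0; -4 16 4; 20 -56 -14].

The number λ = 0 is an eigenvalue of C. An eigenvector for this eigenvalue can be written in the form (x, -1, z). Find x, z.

0, 4

We need (C)v = 0.
C = [[6, 0, 0], [-4, 16, 4], [20, -56, -14]].
Row 1: (6)·x + (0)·-1 + (0)·z = 0
Row 2: (-4)·x + (16)·-1 + (4)·z = 0
Row 3: (20)·x + (-56)·-1 + (-14)·z = 0
Solving gives x = 0, z = 4.
Check: C·(0, -1, 4) = (0, 0, 0) = 0·(0, -1, 4).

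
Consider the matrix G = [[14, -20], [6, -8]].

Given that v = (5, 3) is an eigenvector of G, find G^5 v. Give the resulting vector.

(160, 96)

First find the eigenvalue: Gv = (10, 6) = 2·(5, 3), so λ = 2.
Then G^5 v = λ^5·v = 2^5·(5, 3) = 32·(5, 3) = (160, 96).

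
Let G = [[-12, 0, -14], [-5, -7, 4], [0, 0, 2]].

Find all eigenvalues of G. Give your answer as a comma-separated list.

Set up det(tI - G) = 0.
Expanding along the first row, p(t) = t^3 + 17t^2 + 46t - 168.
Try t = 2: p(2) = 0, so 2 is a root.
Dividing by (t - 2) leaves t^2 + 19t + 84.
The quadratic factors as (t + 12)·(t + 7).
Eigenvalues: -12, -7, 2.

-12, -7, 2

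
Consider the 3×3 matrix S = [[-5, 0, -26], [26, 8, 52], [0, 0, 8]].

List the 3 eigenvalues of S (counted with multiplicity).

-5, 8, 8

Set up det(tI - S) = 0.
Expanding the 3×3 determinant: p(t) = t^3 - 11t^2 - 16t + 320.
Try t = -5: p(-5) = 0, so -5 is a root.
Factor out (t + 5): p(t) = (t + 5)·(t^2 - 16t + 64).
The quadratic factor is (t - 8)^2.
Eigenvalues: -5, 8, 8.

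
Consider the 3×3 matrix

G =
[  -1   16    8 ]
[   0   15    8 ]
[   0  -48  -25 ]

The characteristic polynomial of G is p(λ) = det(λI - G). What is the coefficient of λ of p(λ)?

19

p(λ) = λ^3 + 11λ^2 + 19λ + 9.
The coefficient of λ is 19.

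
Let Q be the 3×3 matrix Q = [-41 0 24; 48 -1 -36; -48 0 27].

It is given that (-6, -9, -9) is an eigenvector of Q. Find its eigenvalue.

Compute Qv: Q·(-6, -9, -9) = (30, 45, 45).
Since Qv = λv, compare component 1: 30 = λ·-6, so λ = -5.

-5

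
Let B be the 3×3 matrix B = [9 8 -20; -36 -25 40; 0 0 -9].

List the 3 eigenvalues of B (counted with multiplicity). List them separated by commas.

Compute the characteristic polynomial p(λ) = det(λI - B).
Expanding along the first row, p(λ) = λ^3 + 25λ^2 + 207λ + 567.
Try λ = -9: p(-9) = 0, so -9 is a root.
Factor out (λ + 9): p(λ) = (λ + 9)·(λ^2 + 16λ + 63).
The quadratic factors as (λ + 9)·(λ + 7).
Eigenvalues: -9, -9, -7.

-9, -9, -7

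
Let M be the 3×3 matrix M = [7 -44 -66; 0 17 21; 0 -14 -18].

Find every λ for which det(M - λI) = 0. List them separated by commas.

-4, 3, 7

The characteristic polynomial is p(s) = det(sI - M).
Expanding the 3×3 determinant: p(s) = s^3 - 6s^2 - 19s + 84.
Try s = 3: p(3) = 0, so 3 is a root.
Factor out (s - 3): p(s) = (s - 3)·(s^2 - 3s - 28).
The quadratic factors as (s + 4)·(s - 7).
Eigenvalues: -4, 3, 7.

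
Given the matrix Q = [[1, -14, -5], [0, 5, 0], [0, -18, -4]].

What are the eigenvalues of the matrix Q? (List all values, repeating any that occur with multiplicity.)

The characteristic polynomial is p(lambda) = det(lambda·I - Q).
Expanding the 3×3 determinant: p(lambda) = lambda^3 - 2·lambda^2 - 19·lambda + 20.
Since p(1) = 0, lambda = 1 is a root.
Dividing by (lambda - 1) leaves lambda^2 - lambda - 20.
The quadratic factors as (lambda + 4)·(lambda - 5).
Eigenvalues: -4, 1, 5.

-4, 1, 5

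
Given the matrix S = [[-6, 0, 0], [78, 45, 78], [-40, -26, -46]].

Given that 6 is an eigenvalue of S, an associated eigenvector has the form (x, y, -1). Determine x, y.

We need (S - 6I)v = 0.
S - 6I = [[-12, 0, 0], [78, 39, 78], [-40, -26, -52]].
Row 1: (-12)·x + (0)·y + (0)·-1 = 0
Row 2: (78)·x + (39)·y + (78)·-1 = 0
Row 3: (-40)·x + (-26)·y + (-52)·-1 = 0
Solving gives x = 0, y = 2.
Check: S·(0, 2, -1) = (0, 12, -6) = 6·(0, 2, -1).

0, 2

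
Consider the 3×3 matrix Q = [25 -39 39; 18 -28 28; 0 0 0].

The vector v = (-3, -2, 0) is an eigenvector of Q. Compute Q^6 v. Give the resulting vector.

First find the eigenvalue: Qv = (3, 2, 0) = -1·(-3, -2, 0), so λ = -1.
Then Q^6 v = λ^6·v = (-1)^6·(-3, -2, 0) = 1·(-3, -2, 0) = (-3, -2, 0).

(-3, -2, 0)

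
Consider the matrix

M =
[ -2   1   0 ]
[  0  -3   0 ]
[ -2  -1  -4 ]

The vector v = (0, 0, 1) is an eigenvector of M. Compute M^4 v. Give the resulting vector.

First find the eigenvalue: Mv = (0, 0, -4) = -4·(0, 0, 1), so λ = -4.
Then M^4 v = λ^4·v = (-4)^4·(0, 0, 1) = 256·(0, 0, 1) = (0, 0, 256).

(0, 0, 256)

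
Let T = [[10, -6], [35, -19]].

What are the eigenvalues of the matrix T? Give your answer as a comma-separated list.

-5, -4

det(T - μI) = (10 - μ)(-19 - μ) - (-6)·(35) = μ^2 + 9μ + 20.
This factors as (μ + 5)·(μ + 4) = 0.
Eigenvalues: -5, -4.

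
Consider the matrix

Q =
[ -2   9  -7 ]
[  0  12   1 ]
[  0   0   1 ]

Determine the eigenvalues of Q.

Q is upper triangular, so its eigenvalues are the diagonal entries.
Diagonal: -2, 12, 1.

-2, 1, 12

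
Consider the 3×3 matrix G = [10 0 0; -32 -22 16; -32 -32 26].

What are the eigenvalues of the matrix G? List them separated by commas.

-6, 10, 10

Set up det(tI - G) = 0.
Cofactor expansion gives p(t) = t^3 - 14t^2 - 20t + 600.
Rational-root test: t = -6 gives p(-6) = 0.
Dividing by (t + 6) leaves t^2 - 20t + 100.
The quadratic factor is (t - 10)^2.
Eigenvalues: -6, 10, 10.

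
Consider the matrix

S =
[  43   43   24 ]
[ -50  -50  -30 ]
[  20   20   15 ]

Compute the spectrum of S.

0, 3, 5

Set up det(λI - S) = 0.
Cofactor expansion gives p(λ) = λ^3 - 8λ^2 + 15λ.
Try λ = 5: p(5) = 0, so 5 is a root.
Factor out (λ - 5): p(λ) = (λ - 5)·(λ^2 - 3λ).
The quadratic factors as λ·(λ - 3).
Eigenvalues: 0, 3, 5.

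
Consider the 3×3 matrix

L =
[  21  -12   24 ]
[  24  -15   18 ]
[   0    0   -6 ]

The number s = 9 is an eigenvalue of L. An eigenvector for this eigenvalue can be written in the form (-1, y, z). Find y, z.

-1, 0

We need (L - 9I)v = 0.
L - 9I = [[12, -12, 24], [24, -24, 18], [0, 0, -15]].
Row 1: (12)·-1 + (-12)·y + (24)·z = 0
Row 2: (24)·-1 + (-24)·y + (18)·z = 0
Row 3: (0)·-1 + (0)·y + (-15)·z = 0
Solving gives y = -1, z = 0.
Check: L·(-1, -1, 0) = (-9, -9, 0) = 9·(-1, -1, 0).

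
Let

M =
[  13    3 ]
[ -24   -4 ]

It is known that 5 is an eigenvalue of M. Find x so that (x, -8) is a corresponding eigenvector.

3

We need (M - 5I)v = 0.
M - 5I = [[8, 3], [-24, -9]].
Row 1: (8)·x + (3)·-8 = 0
Row 2: (-24)·x + (-9)·-8 = 0
Solving gives x = 3.
Check: M·(3, -8) = (15, -40) = 5·(3, -8).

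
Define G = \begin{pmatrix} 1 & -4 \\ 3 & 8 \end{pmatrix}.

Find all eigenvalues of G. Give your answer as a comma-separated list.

4, 5

det(G - sI) = (1 - s)(8 - s) - (-4)·(3) = s^2 - 9s + 20.
This factors as (s - 4)·(s - 5) = 0.
Eigenvalues: 4, 5.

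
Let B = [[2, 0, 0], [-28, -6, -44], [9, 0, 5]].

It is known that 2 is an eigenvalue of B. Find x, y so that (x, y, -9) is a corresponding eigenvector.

3, 39

We need (B - 2I)v = 0.
B - 2I = [[0, 0, 0], [-28, -8, -44], [9, 0, 3]].
Row 1: (0)·x + (0)·y + (0)·-9 = 0
Row 2: (-28)·x + (-8)·y + (-44)·-9 = 0
Row 3: (9)·x + (0)·y + (3)·-9 = 0
Solving gives x = 3, y = 39.
Check: B·(3, 39, -9) = (6, 78, -18) = 2·(3, 39, -9).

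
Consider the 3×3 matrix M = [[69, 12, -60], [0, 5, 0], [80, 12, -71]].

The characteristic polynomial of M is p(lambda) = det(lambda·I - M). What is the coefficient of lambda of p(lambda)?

-109

p(lambda) = lambda^3 - 3·lambda^2 - 109·lambda + 495.
The coefficient of lambda is -109.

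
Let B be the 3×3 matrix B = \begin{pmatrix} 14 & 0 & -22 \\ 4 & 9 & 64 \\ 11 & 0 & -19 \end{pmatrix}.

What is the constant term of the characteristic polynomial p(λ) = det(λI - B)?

216

p(0) = det(0·I − B) = det(−B) = (−1)^3·det(B).
det(B) = -216, so p(0) = 216.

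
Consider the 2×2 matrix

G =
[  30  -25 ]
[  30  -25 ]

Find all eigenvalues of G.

det(G - sI) = (30 - s)(-25 - s) - (-25)·(30) = s^2 - 5s.
This factors as s·(s - 5) = 0.
Eigenvalues: 0, 5.

0, 5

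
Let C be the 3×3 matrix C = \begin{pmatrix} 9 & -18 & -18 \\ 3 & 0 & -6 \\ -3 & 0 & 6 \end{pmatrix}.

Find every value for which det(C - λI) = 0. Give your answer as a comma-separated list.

Compute the characteristic polynomial p(t) = det(tI - C).
Expanding the 3×3 determinant: p(t) = t^3 - 15t^2 + 54t.
Try t = 9: p(9) = 0, so 9 is a root.
Dividing by (t - 9) leaves t^2 - 6t.
The quadratic factors as t·(t - 6).
Eigenvalues: 0, 6, 9.

0, 6, 9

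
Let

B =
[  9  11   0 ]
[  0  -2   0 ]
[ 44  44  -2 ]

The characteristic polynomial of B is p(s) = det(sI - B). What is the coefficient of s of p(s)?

p(s) = s^3 - 5s^2 - 32s - 36.
The coefficient of s is -32.

-32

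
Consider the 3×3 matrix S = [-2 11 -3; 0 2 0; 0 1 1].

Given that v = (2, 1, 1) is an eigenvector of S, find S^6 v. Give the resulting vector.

First find the eigenvalue: Sv = (4, 2, 2) = 2·(2, 1, 1), so λ = 2.
Then S^6 v = λ^6·v = 2^6·(2, 1, 1) = 64·(2, 1, 1) = (128, 64, 64).

(128, 64, 64)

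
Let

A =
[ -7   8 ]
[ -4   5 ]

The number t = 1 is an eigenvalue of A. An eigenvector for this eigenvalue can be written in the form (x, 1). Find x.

1

We need (A - 1I)v = 0.
A - 1I = [[-8, 8], [-4, 4]].
Row 1: (-8)·x + (8)·1 = 0
Row 2: (-4)·x + (4)·1 = 0
Solving gives x = 1.
Check: A·(1, 1) = (1, 1) = 1·(1, 1).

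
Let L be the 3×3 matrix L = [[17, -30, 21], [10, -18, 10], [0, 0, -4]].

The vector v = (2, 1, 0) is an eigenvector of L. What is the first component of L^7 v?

First find the eigenvalue: Lv = (4, 2, 0) = 2·(2, 1, 0), so λ = 2.
Then L^7 v = λ^7·v = 2^7·(2, 1, 0) = 128·(2, 1, 0) = (256, 128, 0).

256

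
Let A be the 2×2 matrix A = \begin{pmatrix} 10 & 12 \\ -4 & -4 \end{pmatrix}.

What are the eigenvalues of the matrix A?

det(A - μI) = (10 - μ)(-4 - μ) - (12)·(-4) = μ^2 - 6μ + 8.
This factors as (μ - 2)·(μ - 4) = 0.
Eigenvalues: 2, 4.

2, 4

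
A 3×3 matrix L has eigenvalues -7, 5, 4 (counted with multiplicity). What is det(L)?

-140

det(L) is the product of the eigenvalues: (-7) · (5) · (4) = -140.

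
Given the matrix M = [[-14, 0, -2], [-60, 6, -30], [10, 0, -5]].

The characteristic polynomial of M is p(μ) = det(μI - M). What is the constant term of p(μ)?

-540

p(μ) = μ^3 + 13μ^2 - 24μ - 540.
The constant term is -540.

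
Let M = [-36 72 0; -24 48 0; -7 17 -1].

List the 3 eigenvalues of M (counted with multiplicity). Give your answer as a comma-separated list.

Compute the characteristic polynomial p(lambda) = det(lambda·I - M).
Expanding the 3×3 determinant: p(lambda) = lambda^3 - 11·lambda^2 - 12·lambda.
Rational-root test: lambda = 0 gives p(0) = 0.
Dividing by lambda leaves lambda^2 - 11·lambda - 12.
The quadratic factors as (lambda + 1)·(lambda - 12).
Eigenvalues: -1, 0, 12.

-1, 0, 12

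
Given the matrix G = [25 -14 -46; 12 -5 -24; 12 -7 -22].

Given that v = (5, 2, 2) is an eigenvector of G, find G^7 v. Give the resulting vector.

(5, 2, 2)

First find the eigenvalue: Gv = (5, 2, 2) = 1·(5, 2, 2), so λ = 1.
Then G^7 v = λ^7·v = 1^7·(5, 2, 2) = 1·(5, 2, 2) = (5, 2, 2).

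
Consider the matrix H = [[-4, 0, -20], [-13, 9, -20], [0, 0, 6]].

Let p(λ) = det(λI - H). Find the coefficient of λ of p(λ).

p(λ) = λ^3 - 11λ^2 - 6λ + 216.
The coefficient of λ is -6.

-6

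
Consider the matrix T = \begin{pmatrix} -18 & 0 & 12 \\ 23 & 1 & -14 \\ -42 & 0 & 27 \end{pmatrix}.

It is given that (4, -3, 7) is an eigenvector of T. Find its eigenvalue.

3

Compute Tv: T·(4, -3, 7) = (12, -9, 21).
Since Tv = λv, compare component 1: 12 = λ·4, so λ = 3.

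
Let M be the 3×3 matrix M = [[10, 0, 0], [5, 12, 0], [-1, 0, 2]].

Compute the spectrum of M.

2, 10, 12

M is lower triangular, so its eigenvalues are the diagonal entries.
Diagonal: 10, 12, 2.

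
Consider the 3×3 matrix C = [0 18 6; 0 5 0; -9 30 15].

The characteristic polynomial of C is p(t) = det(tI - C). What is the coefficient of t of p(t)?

p(t) = t^3 - 20t^2 + 129t - 270.
The coefficient of t is 129.

129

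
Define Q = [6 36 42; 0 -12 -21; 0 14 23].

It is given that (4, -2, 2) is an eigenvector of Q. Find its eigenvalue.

9

Compute Qv: Q·(4, -2, 2) = (36, -18, 18).
Since Qv = λv, compare component 1: 36 = λ·4, so λ = 9.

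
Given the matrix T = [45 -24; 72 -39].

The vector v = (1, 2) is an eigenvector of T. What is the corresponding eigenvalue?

-3

Compute Tv: T·(1, 2) = (-3, -6).
Since Tv = λv, compare component 1: -3 = λ·1, so λ = -3.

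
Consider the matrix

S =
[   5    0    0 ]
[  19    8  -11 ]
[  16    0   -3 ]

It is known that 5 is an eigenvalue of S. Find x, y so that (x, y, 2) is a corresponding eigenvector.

We need (S - 5I)v = 0.
S - 5I = [[0, 0, 0], [19, 3, -11], [16, 0, -8]].
Row 1: (0)·x + (0)·y + (0)·2 = 0
Row 2: (19)·x + (3)·y + (-11)·2 = 0
Row 3: (16)·x + (0)·y + (-8)·2 = 0
Solving gives x = 1, y = 1.
Check: S·(1, 1, 2) = (5, 5, 10) = 5·(1, 1, 2).

1, 1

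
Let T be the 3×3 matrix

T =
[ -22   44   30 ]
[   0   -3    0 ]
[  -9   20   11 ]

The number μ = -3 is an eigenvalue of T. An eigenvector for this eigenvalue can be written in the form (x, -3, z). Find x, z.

12, 12

We need (T + 3I)v = 0.
T + 3I = [[-19, 44, 30], [0, 0, 0], [-9, 20, 14]].
Row 1: (-19)·x + (44)·-3 + (30)·z = 0
Row 2: (0)·x + (0)·-3 + (0)·z = 0
Row 3: (-9)·x + (20)·-3 + (14)·z = 0
Solving gives x = 12, z = 12.
Check: T·(12, -3, 12) = (-36, 9, -36) = -3·(12, -3, 12).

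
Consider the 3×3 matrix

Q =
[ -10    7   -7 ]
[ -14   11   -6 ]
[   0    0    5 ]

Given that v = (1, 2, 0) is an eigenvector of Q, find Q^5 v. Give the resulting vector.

First find the eigenvalue: Qv = (4, 8, 0) = 4·(1, 2, 0), so λ = 4.
Then Q^5 v = λ^5·v = 4^5·(1, 2, 0) = 1024·(1, 2, 0) = (1024, 2048, 0).

(1024, 2048, 0)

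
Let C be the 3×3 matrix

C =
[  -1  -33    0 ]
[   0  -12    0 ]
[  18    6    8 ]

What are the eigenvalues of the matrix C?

Compute the characteristic polynomial p(μ) = det(μI - C).
Expanding along the first row, p(μ) = μ^3 + 5μ^2 - 92μ - 96.
Since p(-1) = 0, μ = -1 is a root.
Factor out (μ + 1): p(μ) = (μ + 1)·(μ^2 + 4μ - 96).
The quadratic factors as (μ + 12)·(μ - 8).
Eigenvalues: -12, -1, 8.

-12, -1, 8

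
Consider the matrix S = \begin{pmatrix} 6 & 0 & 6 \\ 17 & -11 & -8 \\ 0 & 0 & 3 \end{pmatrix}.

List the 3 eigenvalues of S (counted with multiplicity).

The characteristic polynomial is p(λ) = det(λI - S).
Expanding the 3×3 determinant: p(λ) = λ^3 + 2λ^2 - 81λ + 198.
Try λ = -11: p(-11) = 0, so -11 is a root.
Dividing by (λ + 11) leaves λ^2 - 9λ + 18.
The quadratic factors as (λ - 3)·(λ - 6).
Eigenvalues: -11, 3, 6.

-11, 3, 6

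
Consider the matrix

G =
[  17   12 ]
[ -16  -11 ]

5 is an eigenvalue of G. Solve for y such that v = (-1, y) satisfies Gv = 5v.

We need (G - 5I)v = 0.
G - 5I = [[12, 12], [-16, -16]].
Row 1: (12)·-1 + (12)·y = 0
Row 2: (-16)·-1 + (-16)·y = 0
Solving gives y = 1.
Check: G·(-1, 1) = (-5, 5) = 5·(-1, 1).

1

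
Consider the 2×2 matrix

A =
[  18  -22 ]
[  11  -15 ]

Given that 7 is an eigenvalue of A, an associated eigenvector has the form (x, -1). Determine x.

We need (A - 7I)v = 0.
A - 7I = [[11, -22], [11, -22]].
Row 1: (11)·x + (-22)·-1 = 0
Row 2: (11)·x + (-22)·-1 = 0
Solving gives x = -2.
Check: A·(-2, -1) = (-14, -7) = 7·(-2, -1).

-2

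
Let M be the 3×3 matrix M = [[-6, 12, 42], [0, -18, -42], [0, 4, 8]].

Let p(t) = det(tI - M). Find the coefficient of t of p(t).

84

p(t) = t^3 + 16t^2 + 84t + 144.
The coefficient of t is 84.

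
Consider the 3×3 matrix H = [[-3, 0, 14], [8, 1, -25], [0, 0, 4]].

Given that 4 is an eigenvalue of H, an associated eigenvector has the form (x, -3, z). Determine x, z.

2, 1

We need (H - 4I)v = 0.
H - 4I = [[-7, 0, 14], [8, -3, -25], [0, 0, 0]].
Row 1: (-7)·x + (0)·-3 + (14)·z = 0
Row 2: (8)·x + (-3)·-3 + (-25)·z = 0
Row 3: (0)·x + (0)·-3 + (0)·z = 0
Solving gives x = 2, z = 1.
Check: H·(2, -3, 1) = (8, -12, 4) = 4·(2, -3, 1).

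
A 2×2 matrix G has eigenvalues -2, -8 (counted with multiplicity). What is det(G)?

det(G) is the product of the eigenvalues: (-2) · (-8) = 16.

16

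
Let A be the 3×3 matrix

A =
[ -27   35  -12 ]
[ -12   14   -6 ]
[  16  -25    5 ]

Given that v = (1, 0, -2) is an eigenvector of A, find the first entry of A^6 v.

First find the eigenvalue: Av = (-3, 0, 6) = -3·(1, 0, -2), so λ = -3.
Then A^6 v = λ^6·v = (-3)^6·(1, 0, -2) = 729·(1, 0, -2) = (729, 0, -1458).

729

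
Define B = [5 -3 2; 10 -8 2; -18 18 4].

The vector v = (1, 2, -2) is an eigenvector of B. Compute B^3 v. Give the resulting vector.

(-125, -250, 250)

First find the eigenvalue: Bv = (-5, -10, 10) = -5·(1, 2, -2), so λ = -5.
Then B^3 v = λ^3·v = (-5)^3·(1, 2, -2) = -125·(1, 2, -2) = (-125, -250, 250).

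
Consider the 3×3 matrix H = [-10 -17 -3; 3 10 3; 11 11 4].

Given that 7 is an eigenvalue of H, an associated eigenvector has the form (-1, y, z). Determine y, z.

1, 0

We need (H - 7I)v = 0.
H - 7I = [[-17, -17, -3], [3, 3, 3], [11, 11, -3]].
Row 1: (-17)·-1 + (-17)·y + (-3)·z = 0
Row 2: (3)·-1 + (3)·y + (3)·z = 0
Row 3: (11)·-1 + (11)·y + (-3)·z = 0
Solving gives y = 1, z = 0.
Check: H·(-1, 1, 0) = (-7, 7, 0) = 7·(-1, 1, 0).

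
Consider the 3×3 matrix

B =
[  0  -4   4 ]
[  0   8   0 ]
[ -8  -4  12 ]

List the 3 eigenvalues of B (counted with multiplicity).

4, 8, 8

Set up det(λI - B) = 0.
Expanding the 3×3 determinant: p(λ) = λ^3 - 20λ^2 + 128λ - 256.
Since p(8) = 0, λ = 8 is a root.
Dividing by (λ - 8) leaves λ^2 - 12λ + 32.
The quadratic factors as (λ - 4)·(λ - 8).
Eigenvalues: 4, 8, 8.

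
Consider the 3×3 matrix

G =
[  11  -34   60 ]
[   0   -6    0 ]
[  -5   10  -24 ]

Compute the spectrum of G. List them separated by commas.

-9, -6, -4

Compute the characteristic polynomial p(μ) = det(μI - G).
Expanding along the first row, p(μ) = μ^3 + 19μ^2 + 114μ + 216.
Try μ = -4: p(-4) = 0, so -4 is a root.
Dividing by (μ + 4) leaves μ^2 + 15μ + 54.
The quadratic factors as (μ + 9)·(μ + 6).
Eigenvalues: -9, -6, -4.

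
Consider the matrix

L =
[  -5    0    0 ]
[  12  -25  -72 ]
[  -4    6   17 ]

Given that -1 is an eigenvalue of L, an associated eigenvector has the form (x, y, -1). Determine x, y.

0, 3

We need (L + 1I)v = 0.
L + 1I = [[-4, 0, 0], [12, -24, -72], [-4, 6, 18]].
Row 1: (-4)·x + (0)·y + (0)·-1 = 0
Row 2: (12)·x + (-24)·y + (-72)·-1 = 0
Row 3: (-4)·x + (6)·y + (18)·-1 = 0
Solving gives x = 0, y = 3.
Check: L·(0, 3, -1) = (0, -3, 1) = -1·(0, 3, -1).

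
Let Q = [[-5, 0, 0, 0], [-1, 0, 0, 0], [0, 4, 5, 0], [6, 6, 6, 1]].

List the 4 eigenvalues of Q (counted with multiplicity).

-5, 0, 1, 5

Q is lower triangular, so its eigenvalues are the diagonal entries.
Diagonal: -5, 0, 5, 1.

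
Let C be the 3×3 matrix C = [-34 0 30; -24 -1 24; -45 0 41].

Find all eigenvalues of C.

The characteristic polynomial is p(r) = det(rI - C).
Expanding along the first row, p(r) = r^3 - 6r^2 - 51r - 44.
Since p(-1) = 0, r = -1 is a root.
Dividing by (r + 1) leaves r^2 - 7r - 44.
The quadratic factors as (r + 4)·(r - 11).
Eigenvalues: -4, -1, 11.

-4, -1, 11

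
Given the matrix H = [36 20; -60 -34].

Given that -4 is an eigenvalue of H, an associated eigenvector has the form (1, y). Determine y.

We need (H + 4I)v = 0.
H + 4I = [[40, 20], [-60, -30]].
Row 1: (40)·1 + (20)·y = 0
Row 2: (-60)·1 + (-30)·y = 0
Solving gives y = -2.
Check: H·(1, -2) = (-4, 8) = -4·(1, -2).

-2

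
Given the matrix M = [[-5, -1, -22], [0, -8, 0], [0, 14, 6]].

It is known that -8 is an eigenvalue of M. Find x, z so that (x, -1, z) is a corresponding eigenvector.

7, 1

We need (M + 8I)v = 0.
M + 8I = [[3, -1, -22], [0, 0, 0], [0, 14, 14]].
Row 1: (3)·x + (-1)·-1 + (-22)·z = 0
Row 2: (0)·x + (0)·-1 + (0)·z = 0
Row 3: (0)·x + (14)·-1 + (14)·z = 0
Solving gives x = 7, z = 1.
Check: M·(7, -1, 1) = (-56, 8, -8) = -8·(7, -1, 1).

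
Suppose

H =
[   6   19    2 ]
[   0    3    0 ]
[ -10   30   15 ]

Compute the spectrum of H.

3, 10, 11

Set up det(lambda·I - H) = 0.
Expanding along the first row, p(lambda) = lambda^3 - 24·lambda^2 + 173·lambda - 330.
Rational-root test: lambda = 3 gives p(3) = 0.
Factor out (lambda - 3): p(lambda) = (lambda - 3)·(lambda^2 - 21·lambda + 110).
The quadratic factors as (lambda - 10)·(lambda - 11).
Eigenvalues: 3, 10, 11.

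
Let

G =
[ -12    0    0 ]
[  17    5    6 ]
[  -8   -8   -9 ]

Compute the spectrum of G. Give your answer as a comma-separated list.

Compute the characteristic polynomial p(μ) = det(μI - G).
Expanding the 3×3 determinant: p(μ) = μ^3 + 16μ^2 + 51μ + 36.
Rational-root test: μ = -3 gives p(-3) = 0.
Dividing by (μ + 3) leaves μ^2 + 13μ + 12.
The quadratic factors as (μ + 12)·(μ + 1).
Eigenvalues: -12, -3, -1.

-12, -3, -1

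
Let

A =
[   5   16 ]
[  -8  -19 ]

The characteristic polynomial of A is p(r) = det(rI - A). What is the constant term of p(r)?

p(r) = r^2 + 14r + 33.
The constant term is 33.

33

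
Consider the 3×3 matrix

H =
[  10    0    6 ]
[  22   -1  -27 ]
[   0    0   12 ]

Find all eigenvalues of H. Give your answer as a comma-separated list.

-1, 10, 12

Compute the characteristic polynomial p(λ) = det(λI - H).
Expanding the 3×3 determinant: p(λ) = λ^3 - 21λ^2 + 98λ + 120.
Rational-root test: λ = 10 gives p(10) = 0.
Factor out (λ - 10): p(λ) = (λ - 10)·(λ^2 - 11λ - 12).
The quadratic factors as (λ + 1)·(λ - 12).
Eigenvalues: -1, 10, 12.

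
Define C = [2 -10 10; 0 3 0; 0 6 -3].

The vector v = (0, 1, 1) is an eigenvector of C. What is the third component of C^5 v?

First find the eigenvalue: Cv = (0, 3, 3) = 3·(0, 1, 1), so λ = 3.
Then C^5 v = λ^5·v = 3^5·(0, 1, 1) = 243·(0, 1, 1) = (0, 243, 243).

243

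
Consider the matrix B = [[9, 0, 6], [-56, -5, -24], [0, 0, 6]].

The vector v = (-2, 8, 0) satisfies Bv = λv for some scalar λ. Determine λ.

Compute Bv: B·(-2, 8, 0) = (-18, 72, 0).
Since Bv = λv, compare component 1: -18 = λ·-2, so λ = 9.

9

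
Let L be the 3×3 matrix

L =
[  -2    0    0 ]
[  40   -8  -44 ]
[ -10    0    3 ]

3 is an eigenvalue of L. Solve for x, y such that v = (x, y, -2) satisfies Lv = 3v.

0, 8

We need (L - 3I)v = 0.
L - 3I = [[-5, 0, 0], [40, -11, -44], [-10, 0, 0]].
Row 1: (-5)·x + (0)·y + (0)·-2 = 0
Row 2: (40)·x + (-11)·y + (-44)·-2 = 0
Row 3: (-10)·x + (0)·y + (0)·-2 = 0
Solving gives x = 0, y = 8.
Check: L·(0, 8, -2) = (0, 24, -6) = 3·(0, 8, -2).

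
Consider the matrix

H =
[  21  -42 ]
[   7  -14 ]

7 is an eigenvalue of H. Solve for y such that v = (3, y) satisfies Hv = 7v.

1

We need (H - 7I)v = 0.
H - 7I = [[14, -42], [7, -21]].
Row 1: (14)·3 + (-42)·y = 0
Row 2: (7)·3 + (-21)·y = 0
Solving gives y = 1.
Check: H·(3, 1) = (21, 7) = 7·(3, 1).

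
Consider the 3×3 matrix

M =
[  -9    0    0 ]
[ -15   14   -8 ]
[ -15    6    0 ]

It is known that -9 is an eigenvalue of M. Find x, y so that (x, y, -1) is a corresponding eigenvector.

We need (M + 9I)v = 0.
M + 9I = [[0, 0, 0], [-15, 23, -8], [-15, 6, 9]].
Row 1: (0)·x + (0)·y + (0)·-1 = 0
Row 2: (-15)·x + (23)·y + (-8)·-1 = 0
Row 3: (-15)·x + (6)·y + (9)·-1 = 0
Solving gives x = -1, y = -1.
Check: M·(-1, -1, -1) = (9, 9, 9) = -9·(-1, -1, -1).

-1, -1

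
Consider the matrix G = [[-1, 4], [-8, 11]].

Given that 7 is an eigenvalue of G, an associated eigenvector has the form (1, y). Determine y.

2

We need (G - 7I)v = 0.
G - 7I = [[-8, 4], [-8, 4]].
Row 1: (-8)·1 + (4)·y = 0
Row 2: (-8)·1 + (4)·y = 0
Solving gives y = 2.
Check: G·(1, 2) = (7, 14) = 7·(1, 2).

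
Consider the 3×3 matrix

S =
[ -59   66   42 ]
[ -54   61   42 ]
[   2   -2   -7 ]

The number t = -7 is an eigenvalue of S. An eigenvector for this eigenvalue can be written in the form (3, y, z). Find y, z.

3, -1

We need (S + 7I)v = 0.
S + 7I = [[-52, 66, 42], [-54, 68, 42], [2, -2, 0]].
Row 1: (-52)·3 + (66)·y + (42)·z = 0
Row 2: (-54)·3 + (68)·y + (42)·z = 0
Row 3: (2)·3 + (-2)·y + (0)·z = 0
Solving gives y = 3, z = -1.
Check: S·(3, 3, -1) = (-21, -21, 7) = -7·(3, 3, -1).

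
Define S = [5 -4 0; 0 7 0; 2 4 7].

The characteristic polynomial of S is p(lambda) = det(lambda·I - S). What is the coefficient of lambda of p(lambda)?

119

p(lambda) = lambda^3 - 19·lambda^2 + 119·lambda - 245.
The coefficient of lambda is 119.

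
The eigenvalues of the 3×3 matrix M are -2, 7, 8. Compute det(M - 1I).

-126

If M has eigenvalues -2, 7, 8, then M - 1I has eigenvalues -3, 6, 7.
det(M - 1I) = (-3) · (6) · (7) = -126.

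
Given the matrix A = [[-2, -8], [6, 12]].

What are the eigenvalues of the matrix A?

4, 6

det(A - tI) = (-2 - t)(12 - t) - (-8)·(6) = t^2 - 10t + 24.
This factors as (t - 4)·(t - 6) = 0.
Eigenvalues: 4, 6.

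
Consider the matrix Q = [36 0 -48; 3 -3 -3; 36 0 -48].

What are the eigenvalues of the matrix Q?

-12, -3, 0

The characteristic polynomial is p(λ) = det(λI - Q).
Expanding the 3×3 determinant: p(λ) = λ^3 + 15λ^2 + 36λ.
Since p(0) = 0, λ = 0 is a root.
Dividing by λ leaves λ^2 + 15λ + 36.
The quadratic factors as (λ + 12)·(λ + 3).
Eigenvalues: -12, -3, 0.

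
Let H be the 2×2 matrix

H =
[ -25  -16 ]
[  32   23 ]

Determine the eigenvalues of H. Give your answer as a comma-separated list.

det(H - lambda·I) = (-25 - lambda)(23 - lambda) - (-16)·(32) = lambda^2 + 2·lambda - 63.
This factors as (lambda + 9)·(lambda - 7) = 0.
Eigenvalues: -9, 7.

-9, 7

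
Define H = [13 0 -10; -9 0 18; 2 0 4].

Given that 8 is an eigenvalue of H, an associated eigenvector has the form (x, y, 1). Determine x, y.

2, 0

We need (H - 8I)v = 0.
H - 8I = [[5, 0, -10], [-9, -8, 18], [2, 0, -4]].
Row 1: (5)·x + (0)·y + (-10)·1 = 0
Row 2: (-9)·x + (-8)·y + (18)·1 = 0
Row 3: (2)·x + (0)·y + (-4)·1 = 0
Solving gives x = 2, y = 0.
Check: H·(2, 0, 1) = (16, 0, 8) = 8·(2, 0, 1).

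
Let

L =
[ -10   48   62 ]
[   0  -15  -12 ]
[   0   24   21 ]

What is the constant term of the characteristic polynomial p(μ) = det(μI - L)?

p(0) = det(0·I − L) = det(−L) = (−1)^3·det(L).
det(L) = 270, so p(0) = -270.

-270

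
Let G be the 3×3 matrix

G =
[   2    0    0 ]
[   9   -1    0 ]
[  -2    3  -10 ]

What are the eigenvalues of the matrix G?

-10, -1, 2

G is lower triangular, so its eigenvalues are the diagonal entries.
Diagonal: 2, -1, -10.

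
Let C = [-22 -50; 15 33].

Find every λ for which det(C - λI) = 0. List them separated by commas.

3, 8

det(C - λI) = (-22 - λ)(33 - λ) - (-50)·(15) = λ^2 - 11λ + 24.
This factors as (λ - 3)·(λ - 8) = 0.
Eigenvalues: 3, 8.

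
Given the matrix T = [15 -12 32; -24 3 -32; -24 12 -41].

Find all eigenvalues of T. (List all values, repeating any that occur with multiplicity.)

-9, -9, -5

Compute the characteristic polynomial p(λ) = det(λI - T).
Expanding the 3×3 determinant: p(λ) = λ^3 + 23λ^2 + 171λ + 405.
Since p(-5) = 0, λ = -5 is a root.
Dividing by (λ + 5) leaves λ^2 + 18λ + 81.
The quadratic factor is (λ + 9)^2.
Eigenvalues: -9, -9, -5.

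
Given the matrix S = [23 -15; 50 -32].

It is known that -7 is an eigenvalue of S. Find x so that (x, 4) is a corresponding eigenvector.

We need (S + 7I)v = 0.
S + 7I = [[30, -15], [50, -25]].
Row 1: (30)·x + (-15)·4 = 0
Row 2: (50)·x + (-25)·4 = 0
Solving gives x = 2.
Check: S·(2, 4) = (-14, -28) = -7·(2, 4).

2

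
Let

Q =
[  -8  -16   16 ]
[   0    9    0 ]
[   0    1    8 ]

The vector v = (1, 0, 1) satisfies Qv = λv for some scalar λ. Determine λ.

Compute Qv: Q·(1, 0, 1) = (8, 0, 8).
Since Qv = λv, compare component 1: 8 = λ·1, so λ = 8.

8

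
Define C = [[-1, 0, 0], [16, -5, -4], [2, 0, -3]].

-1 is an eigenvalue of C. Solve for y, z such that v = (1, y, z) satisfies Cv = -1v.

3, 1

We need (C + 1I)v = 0.
C + 1I = [[0, 0, 0], [16, -4, -4], [2, 0, -2]].
Row 1: (0)·1 + (0)·y + (0)·z = 0
Row 2: (16)·1 + (-4)·y + (-4)·z = 0
Row 3: (2)·1 + (0)·y + (-2)·z = 0
Solving gives y = 3, z = 1.
Check: C·(1, 3, 1) = (-1, -3, -1) = -1·(1, 3, 1).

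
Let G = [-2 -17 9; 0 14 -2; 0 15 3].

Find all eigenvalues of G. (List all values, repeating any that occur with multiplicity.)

Compute the characteristic polynomial p(lambda) = det(lambda·I - G).
Expanding the 3×3 determinant: p(lambda) = lambda^3 - 15·lambda^2 + 38·lambda + 144.
Since p(-2) = 0, lambda = -2 is a root.
Factor out (lambda + 2): p(lambda) = (lambda + 2)·(lambda^2 - 17·lambda + 72).
The quadratic factors as (lambda - 8)·(lambda - 9).
Eigenvalues: -2, 8, 9.

-2, 8, 9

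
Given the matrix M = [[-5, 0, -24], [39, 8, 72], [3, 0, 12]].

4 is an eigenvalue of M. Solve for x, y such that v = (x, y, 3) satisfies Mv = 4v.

We need (M - 4I)v = 0.
M - 4I = [[-9, 0, -24], [39, 4, 72], [3, 0, 8]].
Row 1: (-9)·x + (0)·y + (-24)·3 = 0
Row 2: (39)·x + (4)·y + (72)·3 = 0
Row 3: (3)·x + (0)·y + (8)·3 = 0
Solving gives x = -8, y = 24.
Check: M·(-8, 24, 3) = (-32, 96, 12) = 4·(-8, 24, 3).

-8, 24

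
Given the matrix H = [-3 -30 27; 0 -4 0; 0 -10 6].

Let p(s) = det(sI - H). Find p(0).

-72

p(0) = det(0·I − H) = det(−H) = (−1)^3·det(H).
det(H) = 72, so p(0) = -72.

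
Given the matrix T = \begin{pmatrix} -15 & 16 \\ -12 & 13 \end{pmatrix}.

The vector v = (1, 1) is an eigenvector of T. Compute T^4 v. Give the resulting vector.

First find the eigenvalue: Tv = (1, 1) = 1·(1, 1), so λ = 1.
Then T^4 v = λ^4·v = 1^4·(1, 1) = 1·(1, 1) = (1, 1).

(1, 1)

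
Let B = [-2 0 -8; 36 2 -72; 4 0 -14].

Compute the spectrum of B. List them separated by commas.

-10, -6, 2

Set up det(μI - B) = 0.
Expanding the 3×3 determinant: p(μ) = μ^3 + 14μ^2 + 28μ - 120.
Since p(2) = 0, μ = 2 is a root.
Dividing by (μ - 2) leaves μ^2 + 16μ + 60.
The quadratic factors as (μ + 10)·(μ + 6).
Eigenvalues: -10, -6, 2.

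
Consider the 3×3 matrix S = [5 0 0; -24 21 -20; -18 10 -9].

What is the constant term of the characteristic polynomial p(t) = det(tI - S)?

p(0) = det(0·I − S) = det(−S) = (−1)^3·det(S).
det(S) = 55, so p(0) = -55.

-55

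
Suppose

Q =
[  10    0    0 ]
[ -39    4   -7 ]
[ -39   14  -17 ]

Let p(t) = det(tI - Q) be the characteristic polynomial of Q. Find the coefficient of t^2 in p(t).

The coefficient of t^2 of det(tI - Q) is −trace(Q).
trace(Q) = (10) + (4) + (-17) = -3, so the coefficient is 3.

3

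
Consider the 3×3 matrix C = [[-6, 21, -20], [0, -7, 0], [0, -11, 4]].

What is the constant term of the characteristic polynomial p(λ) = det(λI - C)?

p(0) = det(0·I − C) = det(−C) = (−1)^3·det(C).
det(C) = 168, so p(0) = -168.

-168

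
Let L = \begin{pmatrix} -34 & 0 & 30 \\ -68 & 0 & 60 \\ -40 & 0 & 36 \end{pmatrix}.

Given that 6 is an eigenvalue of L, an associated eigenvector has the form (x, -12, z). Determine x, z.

We need (L - 6I)v = 0.
L - 6I = [[-40, 0, 30], [-68, -6, 60], [-40, 0, 30]].
Row 1: (-40)·x + (0)·-12 + (30)·z = 0
Row 2: (-68)·x + (-6)·-12 + (60)·z = 0
Row 3: (-40)·x + (0)·-12 + (30)·z = 0
Solving gives x = -6, z = -8.
Check: L·(-6, -12, -8) = (-36, -72, -48) = 6·(-6, -12, -8).

-6, -8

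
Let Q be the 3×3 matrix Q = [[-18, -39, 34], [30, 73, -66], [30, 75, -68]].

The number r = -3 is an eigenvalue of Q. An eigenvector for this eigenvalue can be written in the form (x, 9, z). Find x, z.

-3, 9

We need (Q + 3I)v = 0.
Q + 3I = [[-15, -39, 34], [30, 76, -66], [30, 75, -65]].
Row 1: (-15)·x + (-39)·9 + (34)·z = 0
Row 2: (30)·x + (76)·9 + (-66)·z = 0
Row 3: (30)·x + (75)·9 + (-65)·z = 0
Solving gives x = -3, z = 9.
Check: Q·(-3, 9, 9) = (9, -27, -27) = -3·(-3, 9, 9).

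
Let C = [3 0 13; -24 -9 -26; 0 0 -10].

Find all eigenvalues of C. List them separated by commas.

-10, -9, 3

Compute the characteristic polynomial p(λ) = det(λI - C).
Expanding the 3×3 determinant: p(λ) = λ^3 + 16λ^2 + 33λ - 270.
Rational-root test: λ = -9 gives p(-9) = 0.
Factor out (λ + 9): p(λ) = (λ + 9)·(λ^2 + 7λ - 30).
The quadratic factors as (λ + 10)·(λ - 3).
Eigenvalues: -10, -9, 3.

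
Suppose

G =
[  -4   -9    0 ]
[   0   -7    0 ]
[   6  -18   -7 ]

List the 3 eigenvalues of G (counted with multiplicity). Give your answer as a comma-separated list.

The characteristic polynomial is p(lambda) = det(lambda·I - G).
Cofactor expansion gives p(lambda) = lambda^3 + 18·lambda^2 + 105·lambda + 196.
Try lambda = -4: p(-4) = 0, so -4 is a root.
Dividing by (lambda + 4) leaves lambda^2 + 14·lambda + 49.
The quadratic factor is (lambda + 7)^2.
Eigenvalues: -7, -7, -4.

-7, -7, -4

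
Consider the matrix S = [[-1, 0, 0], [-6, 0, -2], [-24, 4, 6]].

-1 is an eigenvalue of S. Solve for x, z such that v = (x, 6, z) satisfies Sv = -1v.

1, 0

We need (S + 1I)v = 0.
S + 1I = [[0, 0, 0], [-6, 1, -2], [-24, 4, 7]].
Row 1: (0)·x + (0)·6 + (0)·z = 0
Row 2: (-6)·x + (1)·6 + (-2)·z = 0
Row 3: (-24)·x + (4)·6 + (7)·z = 0
Solving gives x = 1, z = 0.
Check: S·(1, 6, 0) = (-1, -6, 0) = -1·(1, 6, 0).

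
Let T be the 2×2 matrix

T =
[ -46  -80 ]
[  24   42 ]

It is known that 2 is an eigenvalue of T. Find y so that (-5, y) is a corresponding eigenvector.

3

We need (T - 2I)v = 0.
T - 2I = [[-48, -80], [24, 40]].
Row 1: (-48)·-5 + (-80)·y = 0
Row 2: (24)·-5 + (40)·y = 0
Solving gives y = 3.
Check: T·(-5, 3) = (-10, 6) = 2·(-5, 3).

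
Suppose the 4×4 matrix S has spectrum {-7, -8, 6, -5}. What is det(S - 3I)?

-2640

If S has eigenvalues -7, -8, 6, -5, then S - 3I has eigenvalues -10, -11, 3, -8.
det(S - 3I) = (-10) · (-11) · (3) · (-8) = -2640.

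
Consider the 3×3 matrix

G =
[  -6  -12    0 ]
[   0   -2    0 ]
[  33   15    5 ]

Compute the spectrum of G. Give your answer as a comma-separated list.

-6, -2, 5

Set up det(λI - G) = 0.
Expanding the 3×3 determinant: p(λ) = λ^3 + 3λ^2 - 28λ - 60.
Try λ = 5: p(5) = 0, so 5 is a root.
Factor out (λ - 5): p(λ) = (λ - 5)·(λ^2 + 8λ + 12).
The quadratic factors as (λ + 6)·(λ + 2).
Eigenvalues: -6, -2, 5.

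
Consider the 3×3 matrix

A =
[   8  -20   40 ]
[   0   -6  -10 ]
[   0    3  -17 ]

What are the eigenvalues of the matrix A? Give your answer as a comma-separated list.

-12, -11, 8

The characteristic polynomial is p(λ) = det(λI - A).
Expanding along the first row, p(λ) = λ^3 + 15λ^2 - 52λ - 1056.
Since p(-12) = 0, λ = -12 is a root.
Factor out (λ + 12): p(λ) = (λ + 12)·(λ^2 + 3λ - 88).
The quadratic factors as (λ + 11)·(λ - 8).
Eigenvalues: -12, -11, 8.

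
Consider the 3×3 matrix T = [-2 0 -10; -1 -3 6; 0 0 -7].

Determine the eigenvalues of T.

-7, -3, -2

The characteristic polynomial is p(λ) = det(λI - T).
Expanding along the first row, p(λ) = λ^3 + 12λ^2 + 41λ + 42.
Try λ = -7: p(-7) = 0, so -7 is a root.
Dividing by (λ + 7) leaves λ^2 + 5λ + 6.
The quadratic factors as (λ + 3)·(λ + 2).
Eigenvalues: -7, -3, -2.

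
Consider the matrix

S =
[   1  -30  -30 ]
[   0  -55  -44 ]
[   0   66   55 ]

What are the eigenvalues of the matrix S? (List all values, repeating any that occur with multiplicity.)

-11, 1, 11

The characteristic polynomial is p(λ) = det(λI - S).
Cofactor expansion gives p(λ) = λ^3 - λ^2 - 121λ + 121.
Since p(-11) = 0, λ = -11 is a root.
Dividing by (λ + 11) leaves λ^2 - 12λ + 11.
The quadratic factors as (λ - 1)·(λ - 11).
Eigenvalues: -11, 1, 11.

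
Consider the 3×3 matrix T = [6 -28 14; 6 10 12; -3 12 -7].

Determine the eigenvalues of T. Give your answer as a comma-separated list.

Set up det(λI - T) = 0.
Cofactor expansion gives p(λ) = λ^3 - 9λ^2 + 14λ + 24.
Since p(-1) = 0, λ = -1 is a root.
Factor out (λ + 1): p(λ) = (λ + 1)·(λ^2 - 10λ + 24).
The quadratic factors as (λ - 4)·(λ - 6).
Eigenvalues: -1, 4, 6.

-1, 4, 6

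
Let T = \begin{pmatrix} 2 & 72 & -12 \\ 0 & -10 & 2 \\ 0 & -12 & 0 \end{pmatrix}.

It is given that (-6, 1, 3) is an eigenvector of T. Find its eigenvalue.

Compute Tv: T·(-6, 1, 3) = (24, -4, -12).
Since Tv = λv, compare component 1: 24 = λ·-6, so λ = -4.

-4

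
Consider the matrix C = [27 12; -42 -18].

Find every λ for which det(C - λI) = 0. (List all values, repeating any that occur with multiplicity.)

3, 6

det(C - rI) = (27 - r)(-18 - r) - (12)·(-42) = r^2 - 9r + 18.
This factors as (r - 3)·(r - 6) = 0.
Eigenvalues: 3, 6.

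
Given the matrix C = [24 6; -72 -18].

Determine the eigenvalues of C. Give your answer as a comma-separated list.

0, 6

det(C - rI) = (24 - r)(-18 - r) - (6)·(-72) = r^2 - 6r.
This factors as r·(r - 6) = 0.
Eigenvalues: 0, 6.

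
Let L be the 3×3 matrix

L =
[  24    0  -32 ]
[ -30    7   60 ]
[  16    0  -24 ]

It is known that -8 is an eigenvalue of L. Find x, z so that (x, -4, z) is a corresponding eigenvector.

We need (L + 8I)v = 0.
L + 8I = [[32, 0, -32], [-30, 15, 60], [16, 0, -16]].
Row 1: (32)·x + (0)·-4 + (-32)·z = 0
Row 2: (-30)·x + (15)·-4 + (60)·z = 0
Row 3: (16)·x + (0)·-4 + (-16)·z = 0
Solving gives x = 2, z = 2.
Check: L·(2, -4, 2) = (-16, 32, -16) = -8·(2, -4, 2).

2, 2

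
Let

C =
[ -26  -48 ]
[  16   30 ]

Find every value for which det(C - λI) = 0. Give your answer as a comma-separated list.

det(C - sI) = (-26 - s)(30 - s) - (-48)·(16) = s^2 - 4s - 12.
This factors as (s + 2)·(s - 6) = 0.
Eigenvalues: -2, 6.

-2, 6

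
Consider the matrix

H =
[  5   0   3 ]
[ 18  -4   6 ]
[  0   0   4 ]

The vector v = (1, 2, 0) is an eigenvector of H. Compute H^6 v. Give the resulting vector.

First find the eigenvalue: Hv = (5, 10, 0) = 5·(1, 2, 0), so λ = 5.
Then H^6 v = λ^6·v = 5^6·(1, 2, 0) = 15625·(1, 2, 0) = (15625, 31250, 0).

(15625, 31250, 0)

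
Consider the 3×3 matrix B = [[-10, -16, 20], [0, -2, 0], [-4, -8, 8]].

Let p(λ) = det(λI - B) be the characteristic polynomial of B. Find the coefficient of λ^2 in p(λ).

The coefficient of λ^2 of det(λI - B) is −trace(B).
trace(B) = (-10) + (-2) + (8) = -4, so the coefficient is 4.

4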